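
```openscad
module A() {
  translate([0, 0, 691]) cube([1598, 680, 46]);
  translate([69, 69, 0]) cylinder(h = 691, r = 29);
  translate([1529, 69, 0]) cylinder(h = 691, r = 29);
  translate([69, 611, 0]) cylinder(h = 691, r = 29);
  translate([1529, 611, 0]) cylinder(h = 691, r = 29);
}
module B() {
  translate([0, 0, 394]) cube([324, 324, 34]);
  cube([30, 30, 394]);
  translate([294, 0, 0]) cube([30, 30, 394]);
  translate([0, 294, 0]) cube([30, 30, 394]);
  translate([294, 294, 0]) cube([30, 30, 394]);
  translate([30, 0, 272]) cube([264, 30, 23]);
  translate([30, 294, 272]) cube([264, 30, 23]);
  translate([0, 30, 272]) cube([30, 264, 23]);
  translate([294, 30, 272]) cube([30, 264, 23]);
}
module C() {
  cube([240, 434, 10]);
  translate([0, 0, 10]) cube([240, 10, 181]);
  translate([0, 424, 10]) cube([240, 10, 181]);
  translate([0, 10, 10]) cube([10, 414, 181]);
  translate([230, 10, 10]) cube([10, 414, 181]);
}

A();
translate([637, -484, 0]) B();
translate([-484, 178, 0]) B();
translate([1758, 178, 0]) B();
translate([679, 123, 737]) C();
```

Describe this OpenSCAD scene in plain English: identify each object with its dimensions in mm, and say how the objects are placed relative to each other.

A is a rectangular dining table. The top is 1598×680×46 mm with its upper surface at z = 737 mm. It stands on four round legs of 58 mm diameter, each leg's bounding box inset 40 mm from the nearest pair of top edges, running from the floor to the underside of the top.

B is a simple wooden stool: a rectangular seat 324 mm (x) by 324 mm (y), 34 mm thick, top face at z = 428 mm, on four square legs, each 30×30 mm in cross-section. The legs rest on z = 0, each flush with a corner of the seat. Four stretchers, 30 mm wide and 23 mm tall, connect adjacent legs with their undersides at z = 272 mm, each running between the inner faces of the legs it joins and aligned with the legs' outer faces on the other axis.

C is an open-topped rectangular box: outside dimensions 240×434×191 mm, with a uniform wall and base thickness of 10 mm. The base is a full 240×434 slab on the floor; four walls sit on top of the base. The front and back walls (the −y and +y sides) span the full width; the two side walls fit between them.

Three stools sit around the table at the −y, −x, +x sides. The open box is on top of the table, centred.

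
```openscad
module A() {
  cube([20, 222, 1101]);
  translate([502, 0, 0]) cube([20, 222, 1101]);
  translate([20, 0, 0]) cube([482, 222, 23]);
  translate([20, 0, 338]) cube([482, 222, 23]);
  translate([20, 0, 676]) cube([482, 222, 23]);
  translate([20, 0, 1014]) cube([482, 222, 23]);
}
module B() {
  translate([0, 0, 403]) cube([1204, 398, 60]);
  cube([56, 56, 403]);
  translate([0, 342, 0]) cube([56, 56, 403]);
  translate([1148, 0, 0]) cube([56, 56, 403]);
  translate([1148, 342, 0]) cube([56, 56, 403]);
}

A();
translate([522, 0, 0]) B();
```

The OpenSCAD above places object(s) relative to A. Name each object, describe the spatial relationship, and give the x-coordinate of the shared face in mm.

The bookshelf's +x face and the bench's −x face are both at x = 522 mm.

A is a bookshelf. B is a bench. The bench is against the bookshelf's +x side, with their −y faces flush. The x-coordinate of the shared face is 522 mm.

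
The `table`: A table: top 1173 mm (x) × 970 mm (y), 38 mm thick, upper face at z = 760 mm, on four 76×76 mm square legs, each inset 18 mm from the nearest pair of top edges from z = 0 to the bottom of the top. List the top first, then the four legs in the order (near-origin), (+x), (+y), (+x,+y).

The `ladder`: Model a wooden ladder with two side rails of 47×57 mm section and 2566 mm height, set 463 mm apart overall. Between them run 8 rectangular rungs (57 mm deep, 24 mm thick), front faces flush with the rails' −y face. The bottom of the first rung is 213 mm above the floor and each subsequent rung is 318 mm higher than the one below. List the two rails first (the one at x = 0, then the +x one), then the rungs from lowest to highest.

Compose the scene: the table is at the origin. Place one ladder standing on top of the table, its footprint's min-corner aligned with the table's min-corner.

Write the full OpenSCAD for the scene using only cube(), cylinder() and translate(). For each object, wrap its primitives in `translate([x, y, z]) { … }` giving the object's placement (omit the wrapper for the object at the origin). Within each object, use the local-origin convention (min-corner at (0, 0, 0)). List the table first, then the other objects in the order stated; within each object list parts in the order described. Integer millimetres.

translate([0, 0, 722]) cube([1173, 970, 38]);
translate([18, 18, 0]) cube([76, 76, 722]);
translate([1079, 18, 0]) cube([76, 76, 722]);
translate([18, 876, 0]) cube([76, 76, 722]);
translate([1079, 876, 0]) cube([76, 76, 722]);
translate([0, 0, 760]) {
  cube([47, 57, 2566]);
  translate([416, 0, 0]) cube([47, 57, 2566]);
  translate([47, 0, 213]) cube([369, 57, 24]);
  translate([47, 0, 531]) cube([369, 57, 24]);
  translate([47, 0, 849]) cube([369, 57, 24]);
  translate([47, 0, 1167]) cube([369, 57, 24]);
  translate([47, 0, 1485]) cube([369, 57, 24]);
  translate([47, 0, 1803]) cube([369, 57, 24]);
  translate([47, 0, 2121]) cube([369, 57, 24]);
  translate([47, 0, 2439]) cube([369, 57, 24]);
}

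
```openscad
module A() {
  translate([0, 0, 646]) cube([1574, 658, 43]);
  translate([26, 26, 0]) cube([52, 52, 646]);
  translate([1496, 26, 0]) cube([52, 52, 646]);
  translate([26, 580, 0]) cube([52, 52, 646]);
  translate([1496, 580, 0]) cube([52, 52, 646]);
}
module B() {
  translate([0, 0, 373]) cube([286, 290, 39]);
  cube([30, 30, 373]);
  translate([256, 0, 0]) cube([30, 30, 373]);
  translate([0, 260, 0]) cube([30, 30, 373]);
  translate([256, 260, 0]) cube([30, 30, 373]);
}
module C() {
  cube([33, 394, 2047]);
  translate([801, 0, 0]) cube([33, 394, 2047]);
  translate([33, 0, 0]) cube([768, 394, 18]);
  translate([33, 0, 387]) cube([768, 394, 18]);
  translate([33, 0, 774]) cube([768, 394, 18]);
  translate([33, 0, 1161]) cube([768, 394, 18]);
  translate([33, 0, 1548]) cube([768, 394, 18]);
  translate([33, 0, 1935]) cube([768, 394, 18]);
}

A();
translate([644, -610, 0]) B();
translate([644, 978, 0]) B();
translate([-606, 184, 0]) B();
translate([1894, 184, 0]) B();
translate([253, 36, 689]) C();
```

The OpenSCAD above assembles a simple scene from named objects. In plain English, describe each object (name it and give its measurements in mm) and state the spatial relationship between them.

A is a table: top 1574 mm (x) × 658 mm (y), 43 mm thick, upper face at z = 689 mm, on four 52×52 mm square legs, each inset 26 mm from the nearest pair of top edges, running from z = 0 to the bottom of the top.

B is a four-legged stool. The seat is a 286×290×39 mm slab whose top surface is at z = 412 mm; four square legs, each 30×30 mm in cross-section, run from the floor (z = 0) to the underside of the seat, each flush with a corner of the seat.

C is a bookshelf 834 mm wide overall, 394 mm deep and 2047 mm tall. The two sides are 33 mm thick vertical panels. 6 horizontal shelves of 18 mm thickness span between the inner faces of the sides; the lowest shelf sits on the floor and shelves are stacked with a clear vertical gap of 369 mm between each pair.

Four stools sit around the table at the −y, +y, −x, +x sides. The bookshelf is on top of the table.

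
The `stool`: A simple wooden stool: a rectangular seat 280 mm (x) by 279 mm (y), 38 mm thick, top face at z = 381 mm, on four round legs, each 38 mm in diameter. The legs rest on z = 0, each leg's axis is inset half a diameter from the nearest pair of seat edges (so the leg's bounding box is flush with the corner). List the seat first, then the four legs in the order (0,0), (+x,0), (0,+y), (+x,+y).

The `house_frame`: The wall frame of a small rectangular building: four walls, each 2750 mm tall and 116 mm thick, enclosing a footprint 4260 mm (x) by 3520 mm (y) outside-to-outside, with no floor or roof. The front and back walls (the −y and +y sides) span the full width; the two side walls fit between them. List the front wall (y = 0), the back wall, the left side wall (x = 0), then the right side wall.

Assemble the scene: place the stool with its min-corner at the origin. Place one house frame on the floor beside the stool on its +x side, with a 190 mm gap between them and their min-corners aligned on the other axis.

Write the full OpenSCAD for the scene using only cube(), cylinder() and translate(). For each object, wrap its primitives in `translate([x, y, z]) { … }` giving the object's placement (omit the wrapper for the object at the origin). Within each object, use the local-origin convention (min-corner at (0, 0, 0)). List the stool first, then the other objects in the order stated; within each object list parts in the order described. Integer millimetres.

translate([0, 0, 343]) cube([280, 279, 38]);
translate([19, 19, 0]) cylinder(h = 343, r = 19);
translate([261, 19, 0]) cylinder(h = 343, r = 19);
translate([19, 260, 0]) cylinder(h = 343, r = 19);
translate([261, 260, 0]) cylinder(h = 343, r = 19);
translate([470, 0, 0]) {
  cube([4260, 116, 2750]);
  translate([0, 3404, 0]) cube([4260, 116, 2750]);
  translate([0, 116, 0]) cube([116, 3288, 2750]);
  translate([4144, 116, 0]) cube([116, 3288, 2750]);
}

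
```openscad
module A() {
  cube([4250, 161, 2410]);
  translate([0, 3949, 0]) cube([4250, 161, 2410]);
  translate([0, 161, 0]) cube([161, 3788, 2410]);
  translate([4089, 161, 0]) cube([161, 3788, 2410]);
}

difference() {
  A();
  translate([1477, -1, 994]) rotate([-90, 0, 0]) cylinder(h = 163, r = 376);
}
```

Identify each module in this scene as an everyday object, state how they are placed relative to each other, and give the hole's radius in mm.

A is a house frame. The house frame has a circular hole through its front wall. The hole's radius is 376 mm.

The subtracted cylinder has r = 376 mm.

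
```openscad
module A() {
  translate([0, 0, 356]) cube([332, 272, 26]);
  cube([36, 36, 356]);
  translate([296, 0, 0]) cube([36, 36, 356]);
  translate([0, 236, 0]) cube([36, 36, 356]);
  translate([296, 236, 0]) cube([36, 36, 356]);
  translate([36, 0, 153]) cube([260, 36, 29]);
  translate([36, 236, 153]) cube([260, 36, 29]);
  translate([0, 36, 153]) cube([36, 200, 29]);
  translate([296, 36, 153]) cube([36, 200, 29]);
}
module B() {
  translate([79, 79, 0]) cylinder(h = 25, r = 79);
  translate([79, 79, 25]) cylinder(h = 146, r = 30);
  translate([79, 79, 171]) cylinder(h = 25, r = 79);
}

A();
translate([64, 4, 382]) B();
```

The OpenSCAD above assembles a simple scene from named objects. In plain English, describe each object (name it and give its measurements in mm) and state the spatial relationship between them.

A is a simple wooden stool: a rectangular seat 332 mm (x) by 272 mm (y), 26 mm thick, top face at z = 382 mm, on four square legs, each 36×36 mm in cross-section. The legs rest on z = 0, each flush with a corner of the seat. Four stretchers, 36 mm wide and 29 mm tall, connect adjacent legs with their undersides at z = 153 mm, each running between the inner faces of the legs it joins and aligned with the legs' outer faces on the other axis.

B is a spool: two coaxial disc flanges of radius 79 mm and thickness 25 mm, joined by a core cylinder of radius 30 mm and height 146 mm. The lower flange rests on z = 0 and the three cylinders share a vertical axis.

The spool is on top of the stool.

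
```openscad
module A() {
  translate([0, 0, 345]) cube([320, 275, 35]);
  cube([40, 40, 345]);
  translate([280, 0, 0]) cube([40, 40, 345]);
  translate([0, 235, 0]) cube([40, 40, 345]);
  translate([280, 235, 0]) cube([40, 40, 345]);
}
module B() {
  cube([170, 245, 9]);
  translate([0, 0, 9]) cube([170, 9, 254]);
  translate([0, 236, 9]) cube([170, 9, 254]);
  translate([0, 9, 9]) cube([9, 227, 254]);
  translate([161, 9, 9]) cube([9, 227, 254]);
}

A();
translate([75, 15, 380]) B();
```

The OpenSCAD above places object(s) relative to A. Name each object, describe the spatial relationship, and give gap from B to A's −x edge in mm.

The open box's min-x is at 75; the stool's min-x is 0; gap = 75 mm.

A is a stool. B is an open box. The open box is on top of the stool, centred. The gap from the open box to the stool's −x edge is 75 mm.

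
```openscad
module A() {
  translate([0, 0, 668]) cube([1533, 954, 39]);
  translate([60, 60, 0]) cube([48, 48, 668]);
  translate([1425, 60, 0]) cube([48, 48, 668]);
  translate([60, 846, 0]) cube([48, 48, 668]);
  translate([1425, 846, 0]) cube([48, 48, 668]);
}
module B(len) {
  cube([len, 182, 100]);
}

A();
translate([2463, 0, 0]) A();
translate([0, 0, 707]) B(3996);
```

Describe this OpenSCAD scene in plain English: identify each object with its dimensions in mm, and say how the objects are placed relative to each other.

A is a table with a 1533×954 mm rectangular top, 39 mm thick, top surface at z = 707 mm, supported by four 48×48 mm square legs, each inset 60 mm from the nearest pair of top edges, running from the floor.

B is a rectangular beam 3996 mm long (x), 182 mm deep (y), 100 mm thick (z).

The beam spans the tops of two tables placed 930 mm apart, resting at z = 707 mm.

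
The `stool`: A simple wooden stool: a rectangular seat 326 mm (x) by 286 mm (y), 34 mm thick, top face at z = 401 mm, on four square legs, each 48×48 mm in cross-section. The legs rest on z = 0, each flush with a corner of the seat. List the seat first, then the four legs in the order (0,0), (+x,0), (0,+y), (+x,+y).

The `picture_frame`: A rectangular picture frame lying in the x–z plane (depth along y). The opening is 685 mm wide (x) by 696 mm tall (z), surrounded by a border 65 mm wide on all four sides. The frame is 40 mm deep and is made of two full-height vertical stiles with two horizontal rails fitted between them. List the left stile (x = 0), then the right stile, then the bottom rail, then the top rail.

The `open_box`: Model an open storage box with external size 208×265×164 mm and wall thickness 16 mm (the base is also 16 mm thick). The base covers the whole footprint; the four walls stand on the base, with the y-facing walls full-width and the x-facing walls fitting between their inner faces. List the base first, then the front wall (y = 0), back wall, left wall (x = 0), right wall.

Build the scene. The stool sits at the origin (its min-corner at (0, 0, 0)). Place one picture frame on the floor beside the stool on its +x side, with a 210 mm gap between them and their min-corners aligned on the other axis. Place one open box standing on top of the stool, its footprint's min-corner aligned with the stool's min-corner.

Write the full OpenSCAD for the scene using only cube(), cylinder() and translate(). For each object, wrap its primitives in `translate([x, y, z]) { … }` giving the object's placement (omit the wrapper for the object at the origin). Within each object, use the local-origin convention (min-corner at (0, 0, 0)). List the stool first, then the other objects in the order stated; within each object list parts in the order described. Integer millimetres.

translate([0, 0, 367]) cube([326, 286, 34]);
cube([48, 48, 367]);
translate([278, 0, 0]) cube([48, 48, 367]);
translate([0, 238, 0]) cube([48, 48, 367]);
translate([278, 238, 0]) cube([48, 48, 367]);
translate([536, 0, 0]) {
  cube([65, 40, 826]);
  translate([750, 0, 0]) cube([65, 40, 826]);
  translate([65, 0, 0]) cube([685, 40, 65]);
  translate([65, 0, 761]) cube([685, 40, 65]);
}
translate([0, 0, 401]) {
  cube([208, 265, 16]);
  translate([0, 0, 16]) cube([208, 16, 148]);
  translate([0, 249, 16]) cube([208, 16, 148]);
  translate([0, 16, 16]) cube([16, 233, 148]);
  translate([192, 16, 16]) cube([16, 233, 148]);
}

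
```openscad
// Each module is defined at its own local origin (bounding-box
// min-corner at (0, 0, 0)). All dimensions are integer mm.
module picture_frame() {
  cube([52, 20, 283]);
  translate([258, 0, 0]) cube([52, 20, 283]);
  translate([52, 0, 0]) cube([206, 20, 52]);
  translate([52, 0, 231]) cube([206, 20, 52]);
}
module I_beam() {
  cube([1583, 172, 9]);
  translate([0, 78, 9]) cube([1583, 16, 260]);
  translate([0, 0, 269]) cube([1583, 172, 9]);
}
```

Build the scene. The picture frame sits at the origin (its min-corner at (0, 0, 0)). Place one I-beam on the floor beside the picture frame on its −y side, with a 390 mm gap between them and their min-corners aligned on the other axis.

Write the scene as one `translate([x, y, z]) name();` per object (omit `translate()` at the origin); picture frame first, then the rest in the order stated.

picture_frame();
translate([0, -562, 0]) I_beam();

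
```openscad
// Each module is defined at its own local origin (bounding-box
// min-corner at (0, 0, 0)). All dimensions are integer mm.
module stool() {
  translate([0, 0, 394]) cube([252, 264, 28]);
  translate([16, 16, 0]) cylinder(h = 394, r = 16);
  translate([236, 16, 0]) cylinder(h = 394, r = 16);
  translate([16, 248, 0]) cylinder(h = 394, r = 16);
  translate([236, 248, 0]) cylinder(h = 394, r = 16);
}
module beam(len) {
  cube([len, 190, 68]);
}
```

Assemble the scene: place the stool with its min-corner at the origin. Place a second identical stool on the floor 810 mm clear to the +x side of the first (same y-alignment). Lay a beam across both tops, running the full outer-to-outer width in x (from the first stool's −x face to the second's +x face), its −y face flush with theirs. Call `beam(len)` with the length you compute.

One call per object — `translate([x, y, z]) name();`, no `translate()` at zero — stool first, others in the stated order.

stool();
translate([1062, 0, 0]) stool();
translate([0, 0, 422]) beam(1314);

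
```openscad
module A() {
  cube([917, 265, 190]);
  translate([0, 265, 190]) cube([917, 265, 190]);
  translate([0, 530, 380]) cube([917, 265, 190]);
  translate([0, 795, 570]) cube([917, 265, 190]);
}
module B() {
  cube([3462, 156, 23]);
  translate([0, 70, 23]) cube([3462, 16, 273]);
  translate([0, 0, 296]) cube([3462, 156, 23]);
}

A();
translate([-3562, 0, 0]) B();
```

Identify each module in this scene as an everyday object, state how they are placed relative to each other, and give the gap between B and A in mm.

The I-beam's nearest face is 100 mm from the staircase's −x face.

A is a staircase. B is an I-beam. The I-beam is on the floor beside the staircase on its −x side. The gap between the I-beam and the staircase is 100 mm.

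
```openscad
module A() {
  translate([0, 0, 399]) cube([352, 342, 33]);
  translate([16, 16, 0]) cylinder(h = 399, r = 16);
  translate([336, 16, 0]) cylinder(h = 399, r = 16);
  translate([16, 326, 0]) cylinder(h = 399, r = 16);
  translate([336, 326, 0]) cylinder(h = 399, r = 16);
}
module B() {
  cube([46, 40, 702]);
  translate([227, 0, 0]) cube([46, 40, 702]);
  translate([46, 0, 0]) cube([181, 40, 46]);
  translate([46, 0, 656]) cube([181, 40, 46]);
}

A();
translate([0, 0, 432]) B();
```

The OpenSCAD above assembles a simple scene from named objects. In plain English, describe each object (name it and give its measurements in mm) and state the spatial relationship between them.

A is a four-legged stool. The seat is a 352×342×33 mm slab whose top surface is at z = 432 mm; four round legs, each 32 mm in diameter, run from the floor (z = 0) to the underside of the seat, each leg's axis is inset half a diameter from the nearest pair of seat edges (so the leg's bounding box is flush with the corner).

B is a picture frame with a 181×610 mm rectangular opening (x by z) and a uniform 46 mm border on every side. Frame depth is 40 mm along y. It is built from two vertical stiles running the full outside height and two horizontal rails spanning the gap between the stiles.

The picture frame is on top of the stool.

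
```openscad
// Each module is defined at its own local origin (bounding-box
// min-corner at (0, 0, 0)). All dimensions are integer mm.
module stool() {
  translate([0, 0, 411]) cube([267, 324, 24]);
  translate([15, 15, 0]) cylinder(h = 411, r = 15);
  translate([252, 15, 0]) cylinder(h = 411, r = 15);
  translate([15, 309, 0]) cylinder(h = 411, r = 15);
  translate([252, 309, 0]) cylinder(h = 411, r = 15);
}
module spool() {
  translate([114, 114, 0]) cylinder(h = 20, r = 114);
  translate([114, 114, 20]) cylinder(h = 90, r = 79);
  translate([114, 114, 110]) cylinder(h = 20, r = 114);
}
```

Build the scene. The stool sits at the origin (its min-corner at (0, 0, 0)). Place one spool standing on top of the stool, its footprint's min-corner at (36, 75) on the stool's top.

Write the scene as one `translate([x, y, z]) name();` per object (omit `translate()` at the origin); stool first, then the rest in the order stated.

stool();
translate([36, 75, 435]) spool();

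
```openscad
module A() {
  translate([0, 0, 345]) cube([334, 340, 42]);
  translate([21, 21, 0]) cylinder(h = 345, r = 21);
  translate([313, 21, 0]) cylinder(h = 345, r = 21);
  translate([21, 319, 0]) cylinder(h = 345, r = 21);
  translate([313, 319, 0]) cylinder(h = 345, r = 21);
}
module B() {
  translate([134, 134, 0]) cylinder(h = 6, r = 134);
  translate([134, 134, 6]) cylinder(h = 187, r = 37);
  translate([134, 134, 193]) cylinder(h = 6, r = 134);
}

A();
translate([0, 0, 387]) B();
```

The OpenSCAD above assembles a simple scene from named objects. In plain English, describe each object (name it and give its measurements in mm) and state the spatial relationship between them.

A is a simple wooden stool: a rectangular seat 334 mm (x) by 340 mm (y), 42 mm thick, top face at z = 387 mm, on four round legs, each 42 mm in diameter. The legs rest on z = 0, each leg's axis is inset half a diameter from the nearest pair of seat edges (so the leg's bounding box is flush with the corner).

B is a spool: two coaxial disc flanges of radius 134 mm and thickness 6 mm, joined by a core cylinder of radius 37 mm and height 187 mm. The lower flange rests on z = 0 and the three cylinders share a vertical axis.

The spool is on top of the stool.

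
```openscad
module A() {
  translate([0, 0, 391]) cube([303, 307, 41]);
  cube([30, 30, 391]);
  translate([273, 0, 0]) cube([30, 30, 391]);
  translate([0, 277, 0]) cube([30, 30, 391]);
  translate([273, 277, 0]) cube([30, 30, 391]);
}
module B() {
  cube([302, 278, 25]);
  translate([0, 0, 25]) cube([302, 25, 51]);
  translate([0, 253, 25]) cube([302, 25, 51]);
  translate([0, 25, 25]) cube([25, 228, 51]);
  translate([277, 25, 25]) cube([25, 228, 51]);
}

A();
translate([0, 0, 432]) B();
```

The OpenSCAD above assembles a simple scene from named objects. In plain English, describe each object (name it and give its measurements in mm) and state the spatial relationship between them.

A is a simple wooden stool: a rectangular seat 303 mm (x) by 307 mm (y), 41 mm thick, top face at z = 432 mm, on four square legs, each 30×30 mm in cross-section. The legs rest on z = 0, each flush with a corner of the seat.

B is an open storage box with external size 302×278×76 mm and wall thickness 25 mm (the base is also 25 mm thick). The base covers the whole footprint; the four walls stand on the base, with the y-facing walls full-width and the x-facing walls fitting between their inner faces.

The open box is on top of the stool.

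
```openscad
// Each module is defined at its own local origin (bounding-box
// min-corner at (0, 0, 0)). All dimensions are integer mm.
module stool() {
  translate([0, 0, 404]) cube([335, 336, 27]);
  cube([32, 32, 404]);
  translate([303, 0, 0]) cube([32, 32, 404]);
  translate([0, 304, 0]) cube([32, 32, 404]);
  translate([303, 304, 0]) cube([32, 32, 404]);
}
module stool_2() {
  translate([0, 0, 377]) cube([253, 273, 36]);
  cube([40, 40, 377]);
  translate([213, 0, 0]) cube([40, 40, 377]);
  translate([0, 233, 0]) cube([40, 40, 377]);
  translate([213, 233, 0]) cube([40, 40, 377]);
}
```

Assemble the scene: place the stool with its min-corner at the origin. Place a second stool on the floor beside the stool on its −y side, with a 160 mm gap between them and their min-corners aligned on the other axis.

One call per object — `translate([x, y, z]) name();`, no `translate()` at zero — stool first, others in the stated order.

stool();
translate([0, -433, 0]) stool_2();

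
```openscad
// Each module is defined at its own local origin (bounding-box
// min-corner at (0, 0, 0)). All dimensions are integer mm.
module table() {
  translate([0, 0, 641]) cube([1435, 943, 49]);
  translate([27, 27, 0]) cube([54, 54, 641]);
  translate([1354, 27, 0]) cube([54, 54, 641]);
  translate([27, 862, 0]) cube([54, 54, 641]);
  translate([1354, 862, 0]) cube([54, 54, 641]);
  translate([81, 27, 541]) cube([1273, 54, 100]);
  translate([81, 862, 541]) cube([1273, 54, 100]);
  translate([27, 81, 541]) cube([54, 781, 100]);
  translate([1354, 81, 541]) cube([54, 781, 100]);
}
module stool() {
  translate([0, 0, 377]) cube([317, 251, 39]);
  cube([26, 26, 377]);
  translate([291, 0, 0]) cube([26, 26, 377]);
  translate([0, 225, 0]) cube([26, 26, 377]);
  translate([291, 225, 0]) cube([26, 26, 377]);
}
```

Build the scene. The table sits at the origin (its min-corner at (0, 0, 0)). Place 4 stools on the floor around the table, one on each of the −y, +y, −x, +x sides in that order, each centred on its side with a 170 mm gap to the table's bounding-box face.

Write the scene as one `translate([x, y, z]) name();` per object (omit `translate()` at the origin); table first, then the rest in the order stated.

table();
translate([559, -421, 0]) stool();
translate([559, 1113, 0]) stool();
translate([-487, 346, 0]) stool();
translate([1605, 346, 0]) stool();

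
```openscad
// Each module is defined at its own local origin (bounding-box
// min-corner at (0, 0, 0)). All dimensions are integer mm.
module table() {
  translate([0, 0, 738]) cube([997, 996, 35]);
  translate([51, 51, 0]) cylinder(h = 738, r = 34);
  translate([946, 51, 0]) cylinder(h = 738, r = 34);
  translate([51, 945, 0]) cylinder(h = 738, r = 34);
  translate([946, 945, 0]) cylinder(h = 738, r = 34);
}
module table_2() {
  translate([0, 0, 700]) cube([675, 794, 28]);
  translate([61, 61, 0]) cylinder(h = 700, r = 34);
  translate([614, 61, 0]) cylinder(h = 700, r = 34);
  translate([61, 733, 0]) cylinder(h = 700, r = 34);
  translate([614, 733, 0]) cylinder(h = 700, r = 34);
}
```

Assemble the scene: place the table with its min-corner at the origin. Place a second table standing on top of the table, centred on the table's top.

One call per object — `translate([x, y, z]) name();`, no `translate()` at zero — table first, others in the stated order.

table();
translate([161, 101, 773]) table_2();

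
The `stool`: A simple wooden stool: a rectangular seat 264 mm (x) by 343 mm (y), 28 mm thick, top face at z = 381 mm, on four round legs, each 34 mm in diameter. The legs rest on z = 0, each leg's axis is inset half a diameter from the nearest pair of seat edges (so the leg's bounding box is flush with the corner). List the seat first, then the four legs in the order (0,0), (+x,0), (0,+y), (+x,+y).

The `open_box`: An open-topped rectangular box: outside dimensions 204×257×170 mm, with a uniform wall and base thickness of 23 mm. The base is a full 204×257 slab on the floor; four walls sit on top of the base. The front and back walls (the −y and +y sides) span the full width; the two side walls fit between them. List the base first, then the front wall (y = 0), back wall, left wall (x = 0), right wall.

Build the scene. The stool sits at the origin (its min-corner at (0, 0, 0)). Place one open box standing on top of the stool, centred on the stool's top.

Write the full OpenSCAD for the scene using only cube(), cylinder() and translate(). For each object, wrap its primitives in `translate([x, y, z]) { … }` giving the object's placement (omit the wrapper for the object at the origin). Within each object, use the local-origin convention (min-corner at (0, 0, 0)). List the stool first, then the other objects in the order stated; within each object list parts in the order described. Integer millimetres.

translate([0, 0, 353]) cube([264, 343, 28]);
translate([17, 17, 0]) cylinder(h = 353, r = 17);
translate([247, 17, 0]) cylinder(h = 353, r = 17);
translate([17, 326, 0]) cylinder(h = 353, r = 17);
translate([247, 326, 0]) cylinder(h = 353, r = 17);
translate([30, 43, 381]) {
  cube([204, 257, 23]);
  translate([0, 0, 23]) cube([204, 23, 147]);
  translate([0, 234, 23]) cube([204, 23, 147]);
  translate([0, 23, 23]) cube([23, 211, 147]);
  translate([181, 23, 23]) cube([23, 211, 147]);
}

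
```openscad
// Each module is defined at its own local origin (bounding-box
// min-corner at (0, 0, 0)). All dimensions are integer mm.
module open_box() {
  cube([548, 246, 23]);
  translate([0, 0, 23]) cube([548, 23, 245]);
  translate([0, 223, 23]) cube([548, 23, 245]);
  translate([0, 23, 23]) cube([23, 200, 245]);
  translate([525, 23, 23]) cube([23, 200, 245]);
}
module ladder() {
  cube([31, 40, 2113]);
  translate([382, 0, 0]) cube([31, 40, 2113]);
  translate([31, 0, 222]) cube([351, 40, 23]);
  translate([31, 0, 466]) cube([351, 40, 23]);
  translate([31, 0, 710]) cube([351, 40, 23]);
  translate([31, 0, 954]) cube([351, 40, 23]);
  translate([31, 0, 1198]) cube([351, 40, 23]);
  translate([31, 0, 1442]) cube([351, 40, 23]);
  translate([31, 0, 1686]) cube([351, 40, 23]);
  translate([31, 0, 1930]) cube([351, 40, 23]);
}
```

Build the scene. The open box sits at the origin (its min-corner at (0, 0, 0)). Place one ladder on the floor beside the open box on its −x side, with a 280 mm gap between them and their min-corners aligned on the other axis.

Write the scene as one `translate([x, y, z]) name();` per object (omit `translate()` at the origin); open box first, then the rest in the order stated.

open_box();
translate([-693, 0, 0]) ladder();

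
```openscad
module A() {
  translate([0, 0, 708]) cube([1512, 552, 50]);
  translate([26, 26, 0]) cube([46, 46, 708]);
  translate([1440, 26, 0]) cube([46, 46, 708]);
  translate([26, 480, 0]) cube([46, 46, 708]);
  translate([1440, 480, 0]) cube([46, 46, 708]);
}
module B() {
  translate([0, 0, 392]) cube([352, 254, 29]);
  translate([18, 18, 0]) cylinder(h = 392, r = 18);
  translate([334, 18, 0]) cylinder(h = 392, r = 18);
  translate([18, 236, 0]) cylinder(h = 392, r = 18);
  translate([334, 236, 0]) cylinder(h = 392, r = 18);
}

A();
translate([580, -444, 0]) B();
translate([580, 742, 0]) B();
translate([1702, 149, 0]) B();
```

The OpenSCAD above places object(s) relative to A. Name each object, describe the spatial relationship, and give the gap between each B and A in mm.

Each stool's nearest face is 190 mm from the table's bounding box.

A is a table. B is a stool. Three stools sit around the table at the −y, +y, +x sides. The gap between each stool and the table is 190 mm.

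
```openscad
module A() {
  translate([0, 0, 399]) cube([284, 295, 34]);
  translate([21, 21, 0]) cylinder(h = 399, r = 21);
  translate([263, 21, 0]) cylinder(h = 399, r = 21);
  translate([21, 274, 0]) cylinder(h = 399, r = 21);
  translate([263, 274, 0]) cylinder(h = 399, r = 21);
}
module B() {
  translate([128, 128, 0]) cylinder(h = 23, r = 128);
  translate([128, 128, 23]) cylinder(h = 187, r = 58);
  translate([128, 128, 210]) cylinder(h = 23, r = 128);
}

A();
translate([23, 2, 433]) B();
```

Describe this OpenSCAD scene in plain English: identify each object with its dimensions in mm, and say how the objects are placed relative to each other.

A is a simple wooden stool: a rectangular seat 284 mm (x) by 295 mm (y), 34 mm thick, top face at z = 433 mm, on four round legs, each 42 mm in diameter. The legs rest on z = 0, each leg's axis is inset half a diameter from the nearest pair of seat edges (so the leg's bounding box is flush with the corner).

B is a spool: two coaxial disc flanges of radius 128 mm and thickness 23 mm, joined by a core cylinder of radius 58 mm and height 187 mm. The lower flange rests on z = 0 and the three cylinders share a vertical axis.

The spool is on top of the stool.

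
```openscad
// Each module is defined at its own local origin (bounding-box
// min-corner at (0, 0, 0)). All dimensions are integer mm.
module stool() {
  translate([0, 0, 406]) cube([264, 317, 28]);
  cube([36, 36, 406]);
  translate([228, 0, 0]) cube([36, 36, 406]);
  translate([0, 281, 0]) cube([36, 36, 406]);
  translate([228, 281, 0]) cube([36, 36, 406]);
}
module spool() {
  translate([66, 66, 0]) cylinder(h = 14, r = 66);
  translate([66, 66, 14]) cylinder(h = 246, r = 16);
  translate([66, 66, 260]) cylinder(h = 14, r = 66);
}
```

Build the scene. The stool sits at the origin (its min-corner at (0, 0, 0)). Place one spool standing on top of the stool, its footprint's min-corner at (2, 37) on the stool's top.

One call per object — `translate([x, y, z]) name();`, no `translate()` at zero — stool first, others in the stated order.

stool();
translate([2, 37, 434]) spool();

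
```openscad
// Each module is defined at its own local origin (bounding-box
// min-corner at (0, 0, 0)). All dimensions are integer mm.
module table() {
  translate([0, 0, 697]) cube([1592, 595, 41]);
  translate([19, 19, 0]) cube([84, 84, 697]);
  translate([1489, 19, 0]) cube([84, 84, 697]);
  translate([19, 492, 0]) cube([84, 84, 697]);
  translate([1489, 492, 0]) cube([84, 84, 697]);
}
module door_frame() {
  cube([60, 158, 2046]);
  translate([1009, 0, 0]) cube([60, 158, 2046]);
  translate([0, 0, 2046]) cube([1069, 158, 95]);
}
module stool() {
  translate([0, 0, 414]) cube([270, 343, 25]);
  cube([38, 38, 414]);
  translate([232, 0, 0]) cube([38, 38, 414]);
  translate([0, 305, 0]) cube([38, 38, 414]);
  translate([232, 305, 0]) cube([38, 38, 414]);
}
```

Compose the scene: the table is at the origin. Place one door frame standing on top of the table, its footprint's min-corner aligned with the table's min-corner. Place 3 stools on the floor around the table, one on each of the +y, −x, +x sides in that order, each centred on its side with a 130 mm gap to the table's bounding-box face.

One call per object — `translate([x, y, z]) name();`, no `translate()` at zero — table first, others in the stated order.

table();
translate([0, 0, 738]) door_frame();
translate([661, 725, 0]) stool();
translate([-400, 126, 0]) stool();
translate([1722, 126, 0]) stool();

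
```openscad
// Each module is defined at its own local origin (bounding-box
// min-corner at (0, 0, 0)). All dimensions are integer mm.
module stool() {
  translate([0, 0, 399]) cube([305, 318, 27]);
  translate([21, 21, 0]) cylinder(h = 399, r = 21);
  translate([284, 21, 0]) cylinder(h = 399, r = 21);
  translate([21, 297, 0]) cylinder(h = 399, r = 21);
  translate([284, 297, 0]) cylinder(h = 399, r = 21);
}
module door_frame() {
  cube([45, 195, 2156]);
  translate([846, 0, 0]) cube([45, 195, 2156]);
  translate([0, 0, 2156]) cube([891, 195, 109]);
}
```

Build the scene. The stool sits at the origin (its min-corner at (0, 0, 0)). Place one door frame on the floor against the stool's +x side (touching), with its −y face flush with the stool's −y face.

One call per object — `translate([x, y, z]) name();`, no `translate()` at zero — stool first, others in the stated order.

stool();
translate([305, 0, 0]) door_frame();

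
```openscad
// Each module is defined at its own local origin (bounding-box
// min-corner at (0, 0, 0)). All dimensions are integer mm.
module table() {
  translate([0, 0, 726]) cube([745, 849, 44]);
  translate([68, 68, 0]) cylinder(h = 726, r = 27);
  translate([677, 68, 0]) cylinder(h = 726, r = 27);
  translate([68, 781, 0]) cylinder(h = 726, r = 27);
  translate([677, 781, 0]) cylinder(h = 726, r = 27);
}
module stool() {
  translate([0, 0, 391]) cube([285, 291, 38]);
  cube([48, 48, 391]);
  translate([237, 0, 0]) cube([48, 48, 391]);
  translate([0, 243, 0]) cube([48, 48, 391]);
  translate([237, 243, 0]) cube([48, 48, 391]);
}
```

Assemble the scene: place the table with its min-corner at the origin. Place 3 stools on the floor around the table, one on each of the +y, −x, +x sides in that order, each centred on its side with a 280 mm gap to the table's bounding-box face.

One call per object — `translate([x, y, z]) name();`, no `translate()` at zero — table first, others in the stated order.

table();
translate([230, 1129, 0]) stool();
translate([-565, 279, 0]) stool();
translate([1025, 279, 0]) stool();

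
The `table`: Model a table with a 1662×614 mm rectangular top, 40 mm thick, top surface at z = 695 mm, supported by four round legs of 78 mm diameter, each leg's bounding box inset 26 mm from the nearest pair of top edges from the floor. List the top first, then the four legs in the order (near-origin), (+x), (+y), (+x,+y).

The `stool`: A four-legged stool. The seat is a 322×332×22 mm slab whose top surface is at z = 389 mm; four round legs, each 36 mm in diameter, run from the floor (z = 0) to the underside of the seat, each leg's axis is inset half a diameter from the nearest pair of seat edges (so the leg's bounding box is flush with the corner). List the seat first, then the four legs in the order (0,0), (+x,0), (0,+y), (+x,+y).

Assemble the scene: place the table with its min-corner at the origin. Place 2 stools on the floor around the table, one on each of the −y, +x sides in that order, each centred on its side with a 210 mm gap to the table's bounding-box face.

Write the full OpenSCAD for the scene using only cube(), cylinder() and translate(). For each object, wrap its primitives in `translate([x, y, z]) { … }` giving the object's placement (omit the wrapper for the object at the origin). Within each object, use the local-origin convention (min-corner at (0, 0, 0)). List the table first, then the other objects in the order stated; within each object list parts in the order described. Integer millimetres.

translate([0, 0, 655]) cube([1662, 614, 40]);
translate([65, 65, 0]) cylinder(h = 655, r = 39);
translate([1597, 65, 0]) cylinder(h = 655, r = 39);
translate([65, 549, 0]) cylinder(h = 655, r = 39);
translate([1597, 549, 0]) cylinder(h = 655, r = 39);
translate([670, -542, 0]) {
  translate([0, 0, 367]) cube([322, 332, 22]);
  translate([18, 18, 0]) cylinder(h = 367, r = 18);
  translate([304, 18, 0]) cylinder(h = 367, r = 18);
  translate([18, 314, 0]) cylinder(h = 367, r = 18);
  translate([304, 314, 0]) cylinder(h = 367, r = 18);
}
translate([1872, 141, 0]) {
  translate([0, 0, 367]) cube([322, 332, 22]);
  translate([18, 18, 0]) cylinder(h = 367, r = 18);
  translate([304, 18, 0]) cylinder(h = 367, r = 18);
  translate([18, 314, 0]) cylinder(h = 367, r = 18);
  translate([304, 314, 0]) cylinder(h = 367, r = 18);
}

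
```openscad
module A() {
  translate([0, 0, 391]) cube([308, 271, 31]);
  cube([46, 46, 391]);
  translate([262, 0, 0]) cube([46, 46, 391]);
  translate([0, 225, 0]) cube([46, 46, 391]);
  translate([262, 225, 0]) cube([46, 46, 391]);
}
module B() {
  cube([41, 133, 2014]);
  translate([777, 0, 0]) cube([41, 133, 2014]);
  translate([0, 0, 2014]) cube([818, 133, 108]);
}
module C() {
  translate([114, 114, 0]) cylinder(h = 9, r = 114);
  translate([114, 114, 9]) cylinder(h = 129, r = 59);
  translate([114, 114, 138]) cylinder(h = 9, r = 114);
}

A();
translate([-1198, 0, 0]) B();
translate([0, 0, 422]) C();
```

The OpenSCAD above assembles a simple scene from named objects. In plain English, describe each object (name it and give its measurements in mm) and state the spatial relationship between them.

A is a four-legged stool. The seat is 308×271 mm, 31 mm thick, top at z = 422 mm. It stands on four square legs, each 46×46 mm in cross-section, from z = 0 to the seat underside, each flush with a corner of the seat.

B is a door frame. The clear opening is 736 mm wide and 2014 mm high. Two 41 mm wide jambs, 133 mm deep, stand either side of the opening from the floor to the top of the opening. A 108 mm thick head sits across the top of both jambs, spanning the full outside width of the frame.

C is a spool: two coaxial disc flanges of radius 114 mm and thickness 9 mm, joined by a core cylinder of radius 59 mm and height 129 mm. The lower flange rests on z = 0 and the three cylinders share a vertical axis.

The door frame is on the floor beside the stool on its −x side. The spool is on top of the stool.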